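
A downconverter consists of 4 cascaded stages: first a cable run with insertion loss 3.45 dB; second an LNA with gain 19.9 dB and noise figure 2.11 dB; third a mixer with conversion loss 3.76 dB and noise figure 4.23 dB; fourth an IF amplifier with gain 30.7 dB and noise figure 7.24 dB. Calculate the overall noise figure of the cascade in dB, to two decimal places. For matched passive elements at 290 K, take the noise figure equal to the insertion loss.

5.87 dB

Convert to linear (a loss of L dB is a gain of −L dB): F_i = 10^(NF_i/10), G_i = 10^(G_i,dB/10)
  Stage 1: F_1 = 10^(3.45/10) = 2.213, G_1 = 10^(−3.45/10) = 0.4519
  Stage 2: F_2 = 10^(2.11/10) = 1.626, G_2 = 10^(19.9/10) = 97.72
  Stage 3: F_3 = 10^(4.23/10) = 2.649, G_3 = 10^(−3.76/10) = 0.4207
  Stage 4: F_4 = 10^(7.24/10) = 5.297, G_4 = 10^(30.7/10) = 1175
Friis cascade:
  F = 2.213 + (1.626 − 1)/0.4519 + (2.649 − 1)/44.16 + (5.297 − 1)/18.58 = 3.866
NF = 10 log₁₀(3.866) = 5.87 dB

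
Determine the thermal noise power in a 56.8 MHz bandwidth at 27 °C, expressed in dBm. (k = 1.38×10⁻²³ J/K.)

−96.3 dBm

T = 27 °C + 273.15 = 300.15 K
P_n = kTB = 1.38×10⁻²³ × 300.15 × 5.68×10⁷ = 2.35×10⁻¹³ W
In dBm: 10 log₁₀(2.35×10⁻¹³ / 10⁻³) = −96.3 dBm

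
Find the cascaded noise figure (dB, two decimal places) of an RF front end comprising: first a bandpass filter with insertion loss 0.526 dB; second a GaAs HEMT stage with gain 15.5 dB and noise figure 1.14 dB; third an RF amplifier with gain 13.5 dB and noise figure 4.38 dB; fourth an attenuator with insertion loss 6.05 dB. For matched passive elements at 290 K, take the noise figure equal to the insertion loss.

Convert to linear (a loss of L dB is a gain of −L dB): F_i = 10^(NF_i/10), G_i = 10^(G_i,dB/10)
  Stage 1: F_1 = 10^(0.526/10) = 1.129, G_1 = 10^(−0.526/10) = 0.8859
  Stage 2: F_2 = 10^(1.14/10) = 1.300, G_2 = 10^(15.5/10) = 35.48
  Stage 3: F_3 = 10^(4.38/10) = 2.742, G_3 = 10^(13.5/10) = 22.39
  Stage 4: F_4 = 10^(6.05/10) = 4.027, G_4 = 10^(−6.05/10) = 0.2483
Friis cascade:
  F = 1.129 + (1.300 − 1)/0.8859 + (2.742 − 1)/31.43 + (4.027 − 1)/703.7 = 1.527
NF = 10 log₁₀(1.527) = 1.84 dB

1.84 dB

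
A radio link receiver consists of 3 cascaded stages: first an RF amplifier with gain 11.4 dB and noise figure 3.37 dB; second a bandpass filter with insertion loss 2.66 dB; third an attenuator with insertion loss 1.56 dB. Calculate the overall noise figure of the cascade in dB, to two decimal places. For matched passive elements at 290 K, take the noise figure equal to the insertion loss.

3.60 dB

Convert to linear (a loss of L dB is a gain of −L dB): F_i = 10^(NF_i/10), G_i = 10^(G_i,dB/10)
  Stage 1: F_1 = 10^(3.37/10) = 2.173, G_1 = 10^(11.4/10) = 13.80
  Stage 2: F_2 = 10^(2.66/10) = 1.845, G_2 = 10^(−2.66/10) = 0.5420
  Stage 3: F_3 = 10^(1.56/10) = 1.432, G_3 = 10^(−1.56/10) = 0.6982
Friis cascade:
  F = 2.173 + (1.845 − 1)/13.80 + (1.432 − 1)/7.482 = 2.292
NF = 10 log₁₀(2.292) = 3.60 dB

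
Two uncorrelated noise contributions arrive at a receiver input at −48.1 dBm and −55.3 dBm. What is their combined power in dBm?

−47.3 dBm

Convert to linear, add, convert back:
P₁ = 1.55×10⁻⁸ W, P₂ = 2.95×10⁻⁹ W
P_tot = 1.84×10⁻⁸ W → 10 log₁₀(P_tot / 10⁻³) = −47.3 dBm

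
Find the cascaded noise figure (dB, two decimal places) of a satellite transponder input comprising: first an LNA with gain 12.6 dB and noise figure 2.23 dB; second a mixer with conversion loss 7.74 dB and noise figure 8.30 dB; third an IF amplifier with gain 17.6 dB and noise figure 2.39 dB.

Convert to linear (a loss of L dB is a gain of −L dB): F_i = 10^(NF_i/10), G_i = 10^(G_i,dB/10)
  Stage 1: F_1 = 10^(2.23/10) = 1.671, G_1 = 10^(12.6/10) = 18.20
  Stage 2: F_2 = 10^(8.30/10) = 6.761, G_2 = 10^(−7.74/10) = 0.1683
  Stage 3: F_3 = 10^(2.39/10) = 1.734, G_3 = 10^(17.6/10) = 57.54
Friis cascade:
  F = 1.671 + (6.761 − 1)/18.20 + (1.734 − 1)/3.062 = 2.227
NF = 10 log₁₀(2.227) = 3.48 dB

3.48 dB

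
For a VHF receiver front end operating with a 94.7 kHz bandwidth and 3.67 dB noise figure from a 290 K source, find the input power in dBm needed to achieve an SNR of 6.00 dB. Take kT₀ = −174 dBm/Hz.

−114.6 dBm

Sensitivity = −174 + 10 log₁₀(B) + NF + SNR_min
= −174 + 49.76 + 3.67 + 6.00
= −114.57 dBm → −114.6 dBm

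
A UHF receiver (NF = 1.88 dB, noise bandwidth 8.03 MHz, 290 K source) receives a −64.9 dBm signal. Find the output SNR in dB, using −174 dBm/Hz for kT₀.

38.2 dB

Noise floor: N = −174 + 10 log₁₀(B) + NF
10 log₁₀(8.03×10⁶) = 69.05 dB
N = −174 + 69.05 + 1.88 = −103.07 dBm
SNR = P_sig − N = −64.9 − (−103.07) = 38.17 dB → 38.2 dB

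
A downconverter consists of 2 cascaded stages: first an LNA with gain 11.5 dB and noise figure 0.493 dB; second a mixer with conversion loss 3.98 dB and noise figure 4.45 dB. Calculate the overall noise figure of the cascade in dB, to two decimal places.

0.96 dB

Convert to linear (a loss of L dB is a gain of −L dB): F_i = 10^(NF_i/10), G_i = 10^(G_i,dB/10)
  Stage 1: F_1 = 10^(0.493/10) = 1.120, G_1 = 10^(11.5/10) = 14.13
  Stage 2: F_2 = 10^(4.45/10) = 2.786, G_2 = 10^(−3.98/10) = 0.3999
Friis cascade:
  F = 1.120 + (2.786 − 1)/14.13 = 1.247
NF = 10 log₁₀(1.247) = 0.96 dB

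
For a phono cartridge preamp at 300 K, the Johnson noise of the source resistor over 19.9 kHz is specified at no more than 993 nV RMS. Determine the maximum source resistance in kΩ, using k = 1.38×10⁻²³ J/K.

2.99 kΩ

Johnson–Nyquist: V_n = √(4kTRB) ⇒ R = V_n² / (4kTB)
4kTB = 4 × 1.38×10⁻²³ × 300 × 1.99×10⁴ = 3.30×10⁻¹⁶
R = (9.93×10⁻⁷)² / 3.30×10⁻¹⁶ = 2.99×10³ Ω = 2.99 kΩ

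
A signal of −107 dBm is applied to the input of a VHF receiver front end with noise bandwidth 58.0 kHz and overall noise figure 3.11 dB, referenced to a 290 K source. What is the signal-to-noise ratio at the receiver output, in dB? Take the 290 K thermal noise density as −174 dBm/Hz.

16.3 dB

Noise floor: N = −174 + 10 log₁₀(B) + NF
10 log₁₀(5.80×10⁴) = 47.63 dB
N = −174 + 47.63 + 3.11 = −123.26 dBm
SNR = P_sig − N = −107 − (−123.26) = 16.26 dB → 16.3 dB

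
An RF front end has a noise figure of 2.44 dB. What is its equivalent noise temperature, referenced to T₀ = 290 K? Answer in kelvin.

F = 10^(2.44/10) = 1.75388
T_e = (F − 1)·T₀ = (1.75388 − 1) × 290 = 219 K

219 K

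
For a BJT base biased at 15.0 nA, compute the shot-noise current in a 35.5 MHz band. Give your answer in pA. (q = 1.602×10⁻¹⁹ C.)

I_n = √(2qI·B)
2qI·B = 2 × 1.602×10⁻¹⁹ × 1.50×10⁻⁸ × 3.55×10⁷ = 1.71×10⁻¹⁹ A²
I_n = √(1.71×10⁻¹⁹) = 4.13×10⁻¹⁰ A = 413 pA

413 pA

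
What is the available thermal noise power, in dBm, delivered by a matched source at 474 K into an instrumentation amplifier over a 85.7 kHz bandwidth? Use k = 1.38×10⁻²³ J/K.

−122.5 dBm

P_n = kTB = 1.38×10⁻²³ × 474 × 8.57×10⁴ = 5.61×10⁻¹⁶ W
In dBm: 10 log₁₀(5.61×10⁻¹⁶ / 10⁻³) = −122.5 dBm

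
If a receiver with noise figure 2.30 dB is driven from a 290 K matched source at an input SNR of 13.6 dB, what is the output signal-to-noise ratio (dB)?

By definition F = SNR_in/SNR_out, so in dB: SNR_out = SNR_in − NF
SNR_out = 13.6 − 2.30 = 11.30 dB

11.30 dB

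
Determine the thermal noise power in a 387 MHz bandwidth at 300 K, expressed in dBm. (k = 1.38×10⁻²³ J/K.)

P_n = kTB = 1.38×10⁻²³ × 300 × 3.87×10⁸ = 1.60×10⁻¹² W
In dBm: 10 log₁₀(1.60×10⁻¹² / 10⁻³) = −88.0 dBm

−88.0 dBm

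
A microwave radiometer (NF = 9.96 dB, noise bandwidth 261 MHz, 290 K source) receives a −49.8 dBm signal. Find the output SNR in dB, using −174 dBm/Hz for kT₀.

Noise floor: N = −174 + 10 log₁₀(B) + NF
10 log₁₀(2.61×10⁸) = 84.17 dB
N = −174 + 84.17 + 9.96 = −79.87 dBm
SNR = P_sig − N = −49.8 − (−79.87) = 30.07 dB → 30.1 dB

30.1 dB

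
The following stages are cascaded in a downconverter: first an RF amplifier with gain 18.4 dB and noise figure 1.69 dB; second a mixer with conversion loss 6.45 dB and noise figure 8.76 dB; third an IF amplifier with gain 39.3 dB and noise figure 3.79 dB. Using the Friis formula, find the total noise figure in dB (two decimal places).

2.20 dB

Convert to linear (a loss of L dB is a gain of −L dB): F_i = 10^(NF_i/10), G_i = 10^(G_i,dB/10)
  Stage 1: F_1 = 10^(1.69/10) = 1.476, G_1 = 10^(18.4/10) = 69.18
  Stage 2: F_2 = 10^(8.76/10) = 7.516, G_2 = 10^(−6.45/10) = 0.2265
  Stage 3: F_3 = 10^(3.79/10) = 2.393, G_3 = 10^(39.3/10) = 8511
Friis cascade:
  F = 1.476 + (7.516 − 1)/69.18 + (2.393 − 1)/15.67 = 1.659
NF = 10 log₁₀(1.659) = 2.20 dB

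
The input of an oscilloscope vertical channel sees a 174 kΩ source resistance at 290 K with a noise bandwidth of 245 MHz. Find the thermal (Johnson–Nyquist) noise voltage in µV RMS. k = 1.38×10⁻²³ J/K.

826 µV

V_n = √(4kTRB)
4kTRB = 4 × 1.38×10⁻²³ × 290 × 1.74×10⁵ × 2.45×10⁸ = 6.82×10⁻⁷ V²
V_n = √(6.82×10⁻⁷) = 8.26×10⁻⁴ V = 826 µV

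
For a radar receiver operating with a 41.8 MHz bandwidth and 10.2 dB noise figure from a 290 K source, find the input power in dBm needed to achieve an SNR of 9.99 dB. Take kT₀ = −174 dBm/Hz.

−77.6 dBm

Sensitivity = −174 + 10 log₁₀(B) + NF + SNR_min
= −174 + 76.21 + 10.2 + 9.99
= −77.60 dBm → −77.6 dBm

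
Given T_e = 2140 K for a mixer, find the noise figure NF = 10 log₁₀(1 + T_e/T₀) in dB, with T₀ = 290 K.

9.23 dB

F = 1 + T_e/T₀ = 1 + 2140/290 = 8.37931
NF = 10 log₁₀(8.37931) = 9.23 dB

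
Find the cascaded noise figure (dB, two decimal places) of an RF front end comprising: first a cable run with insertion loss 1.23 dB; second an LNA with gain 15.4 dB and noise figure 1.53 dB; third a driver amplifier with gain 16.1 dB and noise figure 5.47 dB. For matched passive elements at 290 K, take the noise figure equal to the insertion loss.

2.98 dB

Convert to linear (a loss of L dB is a gain of −L dB): F_i = 10^(NF_i/10), G_i = 10^(G_i,dB/10)
  Stage 1: F_1 = 10^(1.23/10) = 1.327, G_1 = 10^(−1.23/10) = 0.7534
  Stage 2: F_2 = 10^(1.53/10) = 1.422, G_2 = 10^(15.4/10) = 34.67
  Stage 3: F_3 = 10^(5.47/10) = 3.524, G_3 = 10^(16.1/10) = 40.74
Friis cascade:
  F = 1.327 + (1.422 − 1)/0.7534 + (3.524 − 1)/26.12 = 1.985
NF = 10 log₁₀(1.985) = 2.98 dB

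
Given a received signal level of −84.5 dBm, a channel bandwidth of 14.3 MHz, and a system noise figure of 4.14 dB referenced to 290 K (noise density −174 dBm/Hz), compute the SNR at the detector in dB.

13.8 dB

Noise floor: N = −174 + 10 log₁₀(B) + NF
10 log₁₀(1.43×10⁷) = 71.55 dB
N = −174 + 71.55 + 4.14 = −98.31 dBm
SNR = P_sig − N = −84.5 − (−98.31) = 13.81 dB → 13.8 dB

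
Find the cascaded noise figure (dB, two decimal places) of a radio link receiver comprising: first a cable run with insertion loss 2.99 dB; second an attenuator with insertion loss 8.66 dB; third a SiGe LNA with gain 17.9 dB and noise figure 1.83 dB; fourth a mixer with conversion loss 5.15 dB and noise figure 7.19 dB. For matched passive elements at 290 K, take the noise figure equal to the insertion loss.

13.67 dB

Convert to linear (a loss of L dB is a gain of −L dB): F_i = 10^(NF_i/10), G_i = 10^(G_i,dB/10)
  Stage 1: F_1 = 10^(2.99/10) = 1.991, G_1 = 10^(−2.99/10) = 0.5023
  Stage 2: F_2 = 10^(8.66/10) = 7.345, G_2 = 10^(−8.66/10) = 0.1361
  Stage 3: F_3 = 10^(1.83/10) = 1.524, G_3 = 10^(17.9/10) = 61.66
  Stage 4: F_4 = 10^(7.19/10) = 5.236, G_4 = 10^(−5.15/10) = 0.3055
Friis cascade:
  F = 1.991 + (7.345 − 1)/0.5023 + (1.524 − 1)/0.06839 + (5.236 − 1)/4.217 = 23.29
NF = 10 log₁₀(23.29) = 13.67 dB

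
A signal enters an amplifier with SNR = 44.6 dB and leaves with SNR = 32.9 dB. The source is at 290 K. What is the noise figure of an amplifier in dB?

11.7 dB

NF (dB) = SNR_in(dB) − SNR_out(dB) when the source is at T₀
NF = 44.6 − 32.9 = 11.7 dB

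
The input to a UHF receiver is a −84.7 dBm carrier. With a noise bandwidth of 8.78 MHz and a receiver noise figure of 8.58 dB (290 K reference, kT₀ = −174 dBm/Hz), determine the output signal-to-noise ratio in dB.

Noise floor: N = −174 + 10 log₁₀(B) + NF
10 log₁₀(8.78×10⁶) = 69.43 dB
N = −174 + 69.43 + 8.58 = −95.99 dBm
SNR = P_sig − N = −84.7 − (−95.99) = 11.29 dB → 11.3 dB

11.3 dB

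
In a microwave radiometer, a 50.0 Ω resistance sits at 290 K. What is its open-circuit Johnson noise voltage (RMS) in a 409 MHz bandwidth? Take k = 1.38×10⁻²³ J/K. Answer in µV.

V_n = √(4kTRB)
4kTRB = 4 × 1.38×10⁻²³ × 290 × 5.00×10¹ × 4.09×10⁸ = 3.27×10⁻¹⁰ V²
V_n = √(3.27×10⁻¹⁰) = 1.81×10⁻⁵ V = 18.1 µV

18.1 µV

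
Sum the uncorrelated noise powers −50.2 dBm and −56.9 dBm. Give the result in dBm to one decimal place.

−49.4 dBm

Convert to linear, add, convert back:
P₁ = 9.55×10⁻⁹ W, P₂ = 2.04×10⁻⁹ W
P_tot = 1.16×10⁻⁸ W → 10 log₁₀(P_tot / 10⁻³) = −49.4 dBm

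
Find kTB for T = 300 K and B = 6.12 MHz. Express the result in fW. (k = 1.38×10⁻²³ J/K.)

P_n = kTB = 1.38×10⁻²³ × 300 × 6.12×10⁶ = 2.53×10⁻¹⁴ W = 25.3 fW

25.3 fW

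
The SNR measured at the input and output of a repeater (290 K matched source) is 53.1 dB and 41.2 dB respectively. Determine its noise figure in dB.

NF (dB) = SNR_in(dB) − SNR_out(dB) when the source is at T₀
NF = 53.1 − 41.2 = 11.9 dB

11.9 dB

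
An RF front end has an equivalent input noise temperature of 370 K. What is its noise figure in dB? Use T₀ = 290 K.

F = 1 + T_e/T₀ = 1 + 370/290 = 2.27586
NF = 10 log₁₀(2.27586) = 3.57 dB

3.57 dB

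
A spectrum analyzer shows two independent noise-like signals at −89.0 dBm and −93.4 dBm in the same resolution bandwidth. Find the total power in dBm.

−87.7 dBm

Convert to linear, add, convert back:
P₁ = 1.26×10⁻¹² W, P₂ = 4.57×10⁻¹³ W
P_tot = 1.72×10⁻¹² W → 10 log₁₀(P_tot / 10⁻³) = −87.7 dBm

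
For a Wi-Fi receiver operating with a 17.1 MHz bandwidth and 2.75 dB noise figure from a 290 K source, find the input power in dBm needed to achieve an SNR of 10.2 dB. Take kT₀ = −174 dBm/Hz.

−88.7 dBm

Sensitivity = −174 + 10 log₁₀(B) + NF + SNR_min
= −174 + 72.33 + 2.75 + 10.2
= −88.72 dBm → −88.7 dBm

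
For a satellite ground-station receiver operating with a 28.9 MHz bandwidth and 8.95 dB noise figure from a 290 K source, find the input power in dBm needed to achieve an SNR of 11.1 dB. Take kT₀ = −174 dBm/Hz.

−79.3 dBm

Sensitivity = −174 + 10 log₁₀(B) + NF + SNR_min
= −174 + 74.61 + 8.95 + 11.1
= −79.34 dBm → −79.3 dBm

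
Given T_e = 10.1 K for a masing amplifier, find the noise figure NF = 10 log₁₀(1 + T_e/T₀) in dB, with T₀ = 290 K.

0.149 dB

F = 1 + T_e/T₀ = 1 + 10.1/290 = 1.03483
NF = 10 log₁₀(1.03483) = 0.149 dB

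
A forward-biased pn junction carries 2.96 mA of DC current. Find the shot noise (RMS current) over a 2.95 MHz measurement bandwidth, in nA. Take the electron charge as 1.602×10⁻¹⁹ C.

52.9 nA

I_n = √(2qI·B)
2qI·B = 2 × 1.602×10⁻¹⁹ × 2.96×10⁻³ × 2.95×10⁶ = 2.80×10⁻¹⁵ A²
I_n = √(2.80×10⁻¹⁵) = 5.29×10⁻⁸ A = 52.9 nA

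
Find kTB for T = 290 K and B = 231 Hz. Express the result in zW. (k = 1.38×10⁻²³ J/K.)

924 zW

P_n = kTB = 1.38×10⁻²³ × 290 × 2.31×10² = 9.24×10⁻¹⁹ W = 924 zW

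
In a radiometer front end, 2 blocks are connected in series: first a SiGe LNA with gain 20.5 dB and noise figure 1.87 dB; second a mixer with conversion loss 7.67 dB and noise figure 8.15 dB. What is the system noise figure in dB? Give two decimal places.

2.01 dB

Convert to linear (a loss of L dB is a gain of −L dB): F_i = 10^(NF_i/10), G_i = 10^(G_i,dB/10)
  Stage 1: F_1 = 10^(1.87/10) = 1.538, G_1 = 10^(20.5/10) = 112.2
  Stage 2: F_2 = 10^(8.15/10) = 6.531, G_2 = 10^(−7.67/10) = 0.1710
Friis cascade:
  F = 1.538 + (6.531 − 1)/112.2 = 1.587
NF = 10 log₁₀(1.587) = 2.01 dB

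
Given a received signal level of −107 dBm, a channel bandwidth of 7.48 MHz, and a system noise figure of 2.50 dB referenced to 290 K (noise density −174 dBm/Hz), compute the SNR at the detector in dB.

Noise floor: N = −174 + 10 log₁₀(B) + NF
10 log₁₀(7.48×10⁶) = 68.74 dB
N = −174 + 68.74 + 2.50 = −102.76 dBm
SNR = P_sig − N = −107 − (−102.76) = −4.24 dB → −4.2 dB

−4.2 dB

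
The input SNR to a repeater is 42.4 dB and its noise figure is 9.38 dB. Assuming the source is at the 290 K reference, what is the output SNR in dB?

33.02 dB

By definition F = SNR_in/SNR_out, so in dB: SNR_out = SNR_in − NF
SNR_out = 42.4 − 9.38 = 33.02 dB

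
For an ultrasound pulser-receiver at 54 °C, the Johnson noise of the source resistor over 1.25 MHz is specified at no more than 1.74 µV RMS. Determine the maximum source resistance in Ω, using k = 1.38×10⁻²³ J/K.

T = 54 °C + 273.15 = 327.15 K
Johnson–Nyquist: V_n = √(4kTRB) ⇒ R = V_n² / (4kTB)
4kTB = 4 × 1.38×10⁻²³ × 327.15 × 1.25×10⁶ = 2.26×10⁻¹⁴
R = (1.74×10⁻⁶)² / 2.26×10⁻¹⁴ = 1.34×10² Ω = 134 Ω

134 Ω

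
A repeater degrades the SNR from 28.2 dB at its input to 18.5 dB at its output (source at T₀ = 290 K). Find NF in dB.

9.7 dB

NF (dB) = SNR_in(dB) − SNR_out(dB) when the source is at T₀
NF = 28.2 − 18.5 = 9.7 dB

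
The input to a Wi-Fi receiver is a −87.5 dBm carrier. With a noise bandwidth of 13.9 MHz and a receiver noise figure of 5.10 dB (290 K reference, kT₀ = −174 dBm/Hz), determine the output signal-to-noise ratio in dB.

10.0 dB

Noise floor: N = −174 + 10 log₁₀(B) + NF
10 log₁₀(1.39×10⁷) = 71.43 dB
N = −174 + 71.43 + 5.10 = −97.47 dBm
SNR = P_sig − N = −87.5 − (−97.47) = 9.97 dB → 10.0 dB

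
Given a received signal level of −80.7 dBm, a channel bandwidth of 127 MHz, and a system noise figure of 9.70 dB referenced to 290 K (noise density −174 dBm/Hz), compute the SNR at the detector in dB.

2.6 dB

Noise floor: N = −174 + 10 log₁₀(B) + NF
10 log₁₀(1.27×10⁸) = 81.04 dB
N = −174 + 81.04 + 9.70 = −83.26 dBm
SNR = P_sig − N = −80.7 − (−83.26) = 2.56 dB → 2.6 dB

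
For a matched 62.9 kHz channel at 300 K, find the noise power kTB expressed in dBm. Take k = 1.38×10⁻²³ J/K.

−125.8 dBm

P_n = kTB = 1.38×10⁻²³ × 300 × 6.29×10⁴ = 2.60×10⁻¹⁶ W
In dBm: 10 log₁₀(2.60×10⁻¹⁶ / 10⁻³) = −125.8 dBm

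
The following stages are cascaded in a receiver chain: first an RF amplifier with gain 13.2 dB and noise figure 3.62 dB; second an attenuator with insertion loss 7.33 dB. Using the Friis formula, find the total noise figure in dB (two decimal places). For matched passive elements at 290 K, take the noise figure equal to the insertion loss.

4.00 dB

Convert to linear (a loss of L dB is a gain of −L dB): F_i = 10^(NF_i/10), G_i = 10^(G_i,dB/10)
  Stage 1: F_1 = 10^(3.62/10) = 2.301, G_1 = 10^(13.2/10) = 20.89
  Stage 2: F_2 = 10^(7.33/10) = 5.408, G_2 = 10^(−7.33/10) = 0.1849
Friis cascade:
  F = 2.301 + (5.408 − 1)/20.89 = 2.512
NF = 10 log₁₀(2.512) = 4.00 dB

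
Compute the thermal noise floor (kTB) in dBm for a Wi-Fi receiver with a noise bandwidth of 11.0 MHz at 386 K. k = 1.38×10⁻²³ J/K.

P_n = kTB = 1.38×10⁻²³ × 386 × 1.10×10⁷ = 5.86×10⁻¹⁴ W
In dBm: 10 log₁₀(5.86×10⁻¹⁴ / 10⁻³) = −102.3 dBm

−102.3 dBm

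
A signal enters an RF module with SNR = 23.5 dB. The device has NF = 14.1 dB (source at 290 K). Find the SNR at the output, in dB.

By definition F = SNR_in/SNR_out, so in dB: SNR_out = SNR_in − NF
SNR_out = 23.5 − 14.1 = 9.4 dB

9.4 dB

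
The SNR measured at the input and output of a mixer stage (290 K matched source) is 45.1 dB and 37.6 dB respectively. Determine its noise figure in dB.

7.5 dB

NF (dB) = SNR_in(dB) − SNR_out(dB) when the source is at T₀
NF = 45.1 − 37.6 = 7.5 dB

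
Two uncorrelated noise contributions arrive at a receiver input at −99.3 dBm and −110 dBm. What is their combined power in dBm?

Convert to linear, add, convert back:
P₁ = 1.17×10⁻¹³ W, P₂ = 1.00×10⁻¹⁴ W
P_tot = 1.27×10⁻¹³ W → 10 log₁₀(P_tot / 10⁻³) = −98.9 dBm

−98.9 dBm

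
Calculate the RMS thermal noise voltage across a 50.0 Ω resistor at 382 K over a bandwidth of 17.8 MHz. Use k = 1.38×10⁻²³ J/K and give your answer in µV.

4.33 µV

V_n = √(4kTRB)
4kTRB = 4 × 1.38×10⁻²³ × 382 × 5.00×10¹ × 1.78×10⁷ = 1.88×10⁻¹¹ V²
V_n = √(1.88×10⁻¹¹) = 4.33×10⁻⁶ V = 4.33 µV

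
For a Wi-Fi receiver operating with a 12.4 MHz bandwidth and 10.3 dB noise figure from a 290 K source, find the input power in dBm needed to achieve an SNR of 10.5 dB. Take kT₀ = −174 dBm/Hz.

Sensitivity = −174 + 10 log₁₀(B) + NF + SNR_min
= −174 + 70.93 + 10.3 + 10.5
= −82.27 dBm → −82.3 dBm

−82.3 dBm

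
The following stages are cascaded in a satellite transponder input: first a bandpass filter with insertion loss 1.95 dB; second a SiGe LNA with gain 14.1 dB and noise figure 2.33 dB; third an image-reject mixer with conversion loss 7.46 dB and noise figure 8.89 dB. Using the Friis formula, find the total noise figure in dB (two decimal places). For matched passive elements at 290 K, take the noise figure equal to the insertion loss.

4.90 dB

Convert to linear (a loss of L dB is a gain of −L dB): F_i = 10^(NF_i/10), G_i = 10^(G_i,dB/10)
  Stage 1: F_1 = 10^(1.95/10) = 1.567, G_1 = 10^(−1.95/10) = 0.6383
  Stage 2: F_2 = 10^(2.33/10) = 1.710, G_2 = 10^(14.1/10) = 25.70
  Stage 3: F_3 = 10^(8.89/10) = 7.745, G_3 = 10^(−7.46/10) = 0.1795
Friis cascade:
  F = 1.567 + (1.710 − 1)/0.6383 + (7.745 − 1)/16.41 = 3.090
NF = 10 log₁₀(3.090) = 4.90 dB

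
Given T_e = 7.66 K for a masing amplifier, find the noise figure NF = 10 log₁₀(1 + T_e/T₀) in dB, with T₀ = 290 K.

0.113 dB

F = 1 + T_e/T₀ = 1 + 7.66/290 = 1.02641
NF = 10 log₁₀(1.02641) = 0.113 dB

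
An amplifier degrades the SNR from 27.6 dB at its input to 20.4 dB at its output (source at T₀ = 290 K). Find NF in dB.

NF (dB) = SNR_in(dB) − SNR_out(dB) when the source is at T₀
NF = 27.6 − 20.4 = 7.2 dB

7.2 dB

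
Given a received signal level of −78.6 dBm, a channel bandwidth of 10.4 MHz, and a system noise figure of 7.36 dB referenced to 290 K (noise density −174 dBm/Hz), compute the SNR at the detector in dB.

Noise floor: N = −174 + 10 log₁₀(B) + NF
10 log₁₀(1.04×10⁷) = 70.17 dB
N = −174 + 70.17 + 7.36 = −96.47 dBm
SNR = P_sig − N = −78.6 − (−96.47) = 17.87 dB → 17.9 dB

17.9 dB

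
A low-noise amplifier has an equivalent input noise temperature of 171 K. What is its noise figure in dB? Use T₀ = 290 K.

F = 1 + T_e/T₀ = 1 + 171/290 = 1.58966
NF = 10 log₁₀(1.58966) = 2.01 dB

2.01 dB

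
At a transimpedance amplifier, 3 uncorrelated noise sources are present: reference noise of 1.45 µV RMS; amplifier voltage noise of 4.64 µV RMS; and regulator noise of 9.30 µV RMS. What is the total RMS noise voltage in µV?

10.5 µV

Uncorrelated sources add in power (mean-square): V_tot = √(ΣV_i²)
V_tot = √[(1.45×10⁻⁶)² + (4.64×10⁻⁶)² + (9.30×10⁻⁶)²] = 1.05×10⁻⁵ V = 10.5 µV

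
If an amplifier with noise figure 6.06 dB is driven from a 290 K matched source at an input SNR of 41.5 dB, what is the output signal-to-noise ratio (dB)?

35.44 dB

By definition F = SNR_in/SNR_out, so in dB: SNR_out = SNR_in − NF
SNR_out = 41.5 − 6.06 = 35.44 dB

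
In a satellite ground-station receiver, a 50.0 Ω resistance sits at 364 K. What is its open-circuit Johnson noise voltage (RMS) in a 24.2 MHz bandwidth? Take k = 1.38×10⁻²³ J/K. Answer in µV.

V_n = √(4kTRB)
4kTRB = 4 × 1.38×10⁻²³ × 364 × 5.00×10¹ × 2.42×10⁷ = 2.43×10⁻¹¹ V²
V_n = √(2.43×10⁻¹¹) = 4.93×10⁻⁶ V = 4.93 µV

4.93 µV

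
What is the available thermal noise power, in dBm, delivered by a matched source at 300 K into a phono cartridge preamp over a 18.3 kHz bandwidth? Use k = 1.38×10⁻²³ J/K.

−131.2 dBm

P_n = kTB = 1.38×10⁻²³ × 300 × 1.83×10⁴ = 7.58×10⁻¹⁷ W
In dBm: 10 log₁₀(7.58×10⁻¹⁷ / 10⁻³) = −131.2 dBm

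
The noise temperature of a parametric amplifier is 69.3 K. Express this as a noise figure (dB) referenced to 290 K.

0.931 dB

F = 1 + T_e/T₀ = 1 + 69.3/290 = 1.23897
NF = 10 log₁₀(1.23897) = 0.931 dB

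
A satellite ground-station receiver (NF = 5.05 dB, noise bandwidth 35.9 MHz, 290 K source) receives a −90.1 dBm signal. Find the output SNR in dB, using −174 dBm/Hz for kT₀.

3.3 dB

Noise floor: N = −174 + 10 log₁₀(B) + NF
10 log₁₀(3.59×10⁷) = 75.55 dB
N = −174 + 75.55 + 5.05 = −93.40 dBm
SNR = P_sig − N = −90.1 − (−93.40) = 3.30 dB → 3.3 dB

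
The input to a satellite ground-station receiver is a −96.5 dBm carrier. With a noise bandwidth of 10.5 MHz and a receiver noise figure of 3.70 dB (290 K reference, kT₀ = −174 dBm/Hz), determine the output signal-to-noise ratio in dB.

3.6 dB

Noise floor: N = −174 + 10 log₁₀(B) + NF
10 log₁₀(1.05×10⁷) = 70.21 dB
N = −174 + 70.21 + 3.70 = −100.09 dBm
SNR = P_sig − N = −96.5 − (−100.09) = 3.59 dB → 3.6 dB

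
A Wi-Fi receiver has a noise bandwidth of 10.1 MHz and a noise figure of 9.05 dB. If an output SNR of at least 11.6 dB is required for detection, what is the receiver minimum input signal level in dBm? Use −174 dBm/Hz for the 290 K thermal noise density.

−83.3 dBm

Sensitivity = −174 + 10 log₁₀(B) + NF + SNR_min
= −174 + 70.04 + 9.05 + 11.6
= −83.31 dBm → −83.3 dBm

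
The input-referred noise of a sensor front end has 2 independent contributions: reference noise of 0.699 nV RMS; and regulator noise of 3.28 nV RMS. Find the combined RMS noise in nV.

3.35 nV

Uncorrelated sources add in power (mean-square): V_tot = √(ΣV_i²)
V_tot = √[(6.99×10⁻¹⁰)² + (3.28×10⁻⁹)²] = 3.35×10⁻⁹ V = 3.35 nV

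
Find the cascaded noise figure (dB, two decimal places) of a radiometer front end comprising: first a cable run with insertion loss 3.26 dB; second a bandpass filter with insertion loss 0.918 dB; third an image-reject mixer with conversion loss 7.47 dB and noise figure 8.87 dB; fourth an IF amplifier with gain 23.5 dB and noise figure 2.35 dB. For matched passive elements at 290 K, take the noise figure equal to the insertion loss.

Convert to linear (a loss of L dB is a gain of −L dB): F_i = 10^(NF_i/10), G_i = 10^(G_i,dB/10)
  Stage 1: F_1 = 10^(3.26/10) = 2.118, G_1 = 10^(−3.26/10) = 0.4721
  Stage 2: F_2 = 10^(0.918/10) = 1.235, G_2 = 10^(−0.918/10) = 0.8095
  Stage 3: F_3 = 10^(8.87/10) = 7.709, G_3 = 10^(−7.47/10) = 0.1791
  Stage 4: F_4 = 10^(2.35/10) = 1.718, G_4 = 10^(23.5/10) = 223.9
Friis cascade:
  F = 2.118 + (1.235 − 1)/0.4721 + (7.709 − 1)/0.3821 + (1.718 − 1)/0.06842 = 30.67
NF = 10 log₁₀(30.67) = 14.87 dB

14.87 dB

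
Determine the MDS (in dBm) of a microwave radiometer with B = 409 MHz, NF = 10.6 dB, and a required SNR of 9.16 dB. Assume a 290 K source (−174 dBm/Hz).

Sensitivity = −174 + 10 log₁₀(B) + NF + SNR_min
= −174 + 86.12 + 10.6 + 9.16
= −68.12 dBm → −68.1 dBm

−68.1 dBm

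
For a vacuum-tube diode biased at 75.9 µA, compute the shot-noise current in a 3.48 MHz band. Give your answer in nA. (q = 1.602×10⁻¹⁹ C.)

I_n = √(2qI·B)
2qI·B = 2 × 1.602×10⁻¹⁹ × 7.59×10⁻⁵ × 3.48×10⁶ = 8.46×10⁻¹⁷ A²
I_n = √(8.46×10⁻¹⁷) = 9.20×10⁻⁹ A = 9.20 nA

9.20 nA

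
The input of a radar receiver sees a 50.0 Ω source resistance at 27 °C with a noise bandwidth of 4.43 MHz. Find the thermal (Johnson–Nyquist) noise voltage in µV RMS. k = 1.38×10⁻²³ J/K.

1.92 µV

T = 27 °C + 273.15 = 300.15 K
V_n = √(4kTRB)
4kTRB = 4 × 1.38×10⁻²³ × 300.15 × 5.00×10¹ × 4.43×10⁶ = 3.67×10⁻¹² V²
V_n = √(3.67×10⁻¹²) = 1.92×10⁻⁶ V = 1.92 µV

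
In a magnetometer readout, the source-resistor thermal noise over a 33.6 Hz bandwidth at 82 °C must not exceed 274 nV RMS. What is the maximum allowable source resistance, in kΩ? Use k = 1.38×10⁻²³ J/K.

T = 82 °C + 273.15 = 355.15 K
Johnson–Nyquist: V_n = √(4kTRB) ⇒ R = V_n² / (4kTB)
4kTB = 4 × 1.38×10⁻²³ × 355.15 × 3.36×10¹ = 6.59×10⁻¹⁹
R = (2.74×10⁻⁷)² / 6.59×10⁻¹⁹ = 1.14×10⁵ Ω = 114 kΩ

114 kΩ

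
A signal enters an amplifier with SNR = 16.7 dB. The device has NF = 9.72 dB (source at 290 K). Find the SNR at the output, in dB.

By definition F = SNR_in/SNR_out, so in dB: SNR_out = SNR_in − NF
SNR_out = 16.7 − 9.72 = 6.98 dB

6.98 dB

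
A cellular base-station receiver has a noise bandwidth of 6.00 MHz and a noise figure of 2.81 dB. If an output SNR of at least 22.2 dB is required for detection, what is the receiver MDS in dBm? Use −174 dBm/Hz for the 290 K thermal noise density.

−81.2 dBm

Sensitivity = −174 + 10 log₁₀(B) + NF + SNR_min
= −174 + 67.78 + 2.81 + 22.2
= −81.21 dBm → −81.2 dBm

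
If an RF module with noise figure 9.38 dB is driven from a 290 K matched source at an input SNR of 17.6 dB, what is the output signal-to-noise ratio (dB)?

By definition F = SNR_in/SNR_out, so in dB: SNR_out = SNR_in − NF
SNR_out = 17.6 − 9.38 = 8.22 dB

8.22 dB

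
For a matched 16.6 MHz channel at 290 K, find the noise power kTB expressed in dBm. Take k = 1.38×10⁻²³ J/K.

P_n = kTB = 1.38×10⁻²³ × 290 × 1.66×10⁷ = 6.64×10⁻¹⁴ W
In dBm: 10 log₁₀(6.64×10⁻¹⁴ / 10⁻³) = −101.8 dBm

−101.8 dBm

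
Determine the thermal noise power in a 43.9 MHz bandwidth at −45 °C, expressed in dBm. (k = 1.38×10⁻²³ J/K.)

−98.6 dBm

T = −45 °C + 273.15 = 228.15 K
P_n = kTB = 1.38×10⁻²³ × 228.15 × 4.39×10⁷ = 1.38×10⁻¹³ W
In dBm: 10 log₁₀(1.38×10⁻¹³ / 10⁻³) = −98.6 dBm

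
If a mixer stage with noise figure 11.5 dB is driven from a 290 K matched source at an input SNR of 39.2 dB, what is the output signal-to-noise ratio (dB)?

By definition F = SNR_in/SNR_out, so in dB: SNR_out = SNR_in − NF
SNR_out = 39.2 − 11.5 = 27.7 dB

27.7 dB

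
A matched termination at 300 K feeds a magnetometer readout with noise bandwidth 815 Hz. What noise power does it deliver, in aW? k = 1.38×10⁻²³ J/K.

3.37 aW

P_n = kTB = 1.38×10⁻²³ × 300 × 8.15×10² = 3.37×10⁻¹⁸ W = 3.37 aW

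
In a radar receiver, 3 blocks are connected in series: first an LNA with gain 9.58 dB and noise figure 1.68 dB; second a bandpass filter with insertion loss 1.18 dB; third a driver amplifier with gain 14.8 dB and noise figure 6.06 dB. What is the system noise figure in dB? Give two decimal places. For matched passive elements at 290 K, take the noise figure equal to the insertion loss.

2.89 dB

Convert to linear (a loss of L dB is a gain of −L dB): F_i = 10^(NF_i/10), G_i = 10^(G_i,dB/10)
  Stage 1: F_1 = 10^(1.68/10) = 1.472, G_1 = 10^(9.58/10) = 9.078
  Stage 2: F_2 = 10^(1.18/10) = 1.312, G_2 = 10^(−1.18/10) = 0.7621
  Stage 3: F_3 = 10^(6.06/10) = 4.036, G_3 = 10^(14.8/10) = 30.20
Friis cascade:
  F = 1.472 + (1.312 − 1)/9.078 + (4.036 − 1)/6.918 = 1.946
NF = 10 log₁₀(1.946) = 2.89 dB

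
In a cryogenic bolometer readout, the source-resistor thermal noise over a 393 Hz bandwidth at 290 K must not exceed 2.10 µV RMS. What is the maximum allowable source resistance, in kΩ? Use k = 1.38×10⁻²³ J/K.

701 kΩ

Johnson–Nyquist: V_n = √(4kTRB) ⇒ R = V_n² / (4kTB)
4kTB = 4 × 1.38×10⁻²³ × 290 × 3.93×10² = 6.29×10⁻¹⁸
R = (2.10×10⁻⁶)² / 6.29×10⁻¹⁸ = 7.01×10⁵ Ω = 701 kΩ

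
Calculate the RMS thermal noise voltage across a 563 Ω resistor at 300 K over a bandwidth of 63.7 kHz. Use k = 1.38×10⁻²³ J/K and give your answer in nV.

771 nV

V_n = √(4kTRB)
4kTRB = 4 × 1.38×10⁻²³ × 300 × 5.63×10² × 6.37×10⁴ = 5.94×10⁻¹³ V²
V_n = √(5.94×10⁻¹³) = 7.71×10⁻⁷ V = 771 nV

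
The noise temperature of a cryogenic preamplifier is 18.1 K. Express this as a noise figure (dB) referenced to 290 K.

F = 1 + T_e/T₀ = 1 + 18.1/290 = 1.06241
NF = 10 log₁₀(1.06241) = 0.263 dB

0.263 dB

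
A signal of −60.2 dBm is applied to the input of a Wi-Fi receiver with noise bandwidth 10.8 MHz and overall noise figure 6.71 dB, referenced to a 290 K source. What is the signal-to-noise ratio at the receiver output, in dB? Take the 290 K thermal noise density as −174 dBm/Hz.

36.8 dB

Noise floor: N = −174 + 10 log₁₀(B) + NF
10 log₁₀(1.08×10⁷) = 70.33 dB
N = −174 + 70.33 + 6.71 = −96.96 dBm
SNR = P_sig − N = −60.2 − (−96.96) = 36.76 dB → 36.8 dB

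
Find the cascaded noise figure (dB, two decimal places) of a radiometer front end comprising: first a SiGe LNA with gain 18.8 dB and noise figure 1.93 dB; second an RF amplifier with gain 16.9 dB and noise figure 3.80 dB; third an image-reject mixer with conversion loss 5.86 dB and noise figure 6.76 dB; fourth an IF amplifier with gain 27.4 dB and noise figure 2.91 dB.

Convert to linear (a loss of L dB is a gain of −L dB): F_i = 10^(NF_i/10), G_i = 10^(G_i,dB/10)
  Stage 1: F_1 = 10^(1.93/10) = 1.560, G_1 = 10^(18.8/10) = 75.86
  Stage 2: F_2 = 10^(3.80/10) = 2.399, G_2 = 10^(16.9/10) = 48.98
  Stage 3: F_3 = 10^(6.76/10) = 4.742, G_3 = 10^(−5.86/10) = 0.2594
  Stage 4: F_4 = 10^(2.91/10) = 1.954, G_4 = 10^(27.4/10) = 549.5
Friis cascade:
  F = 1.560 + (2.399 − 1)/75.86 + (4.742 − 1)/3715 + (1.954 − 1)/963.8 = 1.580
NF = 10 log₁₀(1.580) = 1.99 dB

1.99 dB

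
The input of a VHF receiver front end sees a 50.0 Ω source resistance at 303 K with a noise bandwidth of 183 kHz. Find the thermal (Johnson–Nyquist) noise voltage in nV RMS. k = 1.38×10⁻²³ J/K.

V_n = √(4kTRB)
4kTRB = 4 × 1.38×10⁻²³ × 303 × 5.00×10¹ × 1.83×10⁵ = 1.53×10⁻¹³ V²
V_n = √(1.53×10⁻¹³) = 3.91×10⁻⁷ V = 391 nV

391 nV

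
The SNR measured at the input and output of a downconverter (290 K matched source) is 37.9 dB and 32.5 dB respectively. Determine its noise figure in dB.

5.4 dB

NF (dB) = SNR_in(dB) − SNR_out(dB) when the source is at T₀
NF = 37.9 − 32.5 = 5.4 dB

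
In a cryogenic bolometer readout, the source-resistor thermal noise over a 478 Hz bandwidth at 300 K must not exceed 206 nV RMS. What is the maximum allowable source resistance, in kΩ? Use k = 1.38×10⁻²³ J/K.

5.36 kΩ

Johnson–Nyquist: V_n = √(4kTRB) ⇒ R = V_n² / (4kTB)
4kTB = 4 × 1.38×10⁻²³ × 300 × 4.78×10² = 7.92×10⁻¹⁸
R = (2.06×10⁻⁷)² / 7.92×10⁻¹⁸ = 5.36×10³ Ω = 5.36 kΩ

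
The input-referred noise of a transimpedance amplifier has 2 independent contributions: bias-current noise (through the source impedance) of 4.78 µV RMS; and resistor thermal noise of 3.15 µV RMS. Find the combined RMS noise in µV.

Uncorrelated sources add in power (mean-square): V_tot = √(ΣV_i²)
V_tot = √[(4.78×10⁻⁶)² + (3.15×10⁻⁶)²] = 5.72×10⁻⁶ V = 5.72 µV

5.72 µV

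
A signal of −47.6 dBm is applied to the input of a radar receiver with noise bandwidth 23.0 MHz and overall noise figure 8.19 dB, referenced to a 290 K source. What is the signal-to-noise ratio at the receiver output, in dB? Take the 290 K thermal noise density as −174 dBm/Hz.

Noise floor: N = −174 + 10 log₁₀(B) + NF
10 log₁₀(2.30×10⁷) = 73.62 dB
N = −174 + 73.62 + 8.19 = −92.19 dBm
SNR = P_sig − N = −47.6 − (−92.19) = 44.59 dB → 44.6 dB

44.6 dB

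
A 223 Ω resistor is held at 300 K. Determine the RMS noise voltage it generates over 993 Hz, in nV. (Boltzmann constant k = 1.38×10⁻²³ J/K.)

V_n = √(4kTRB)
4kTRB = 4 × 1.38×10⁻²³ × 300 × 2.23×10² × 9.93×10² = 3.67×10⁻¹⁵ V²
V_n = √(3.67×10⁻¹⁵) = 6.06×10⁻⁸ V = 60.6 nV

60.6 nV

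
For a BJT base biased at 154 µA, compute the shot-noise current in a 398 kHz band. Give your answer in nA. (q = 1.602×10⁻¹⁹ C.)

I_n = √(2qI·B)
2qI·B = 2 × 1.602×10⁻¹⁹ × 1.54×10⁻⁴ × 3.98×10⁵ = 1.96×10⁻¹⁷ A²
I_n = √(1.96×10⁻¹⁷) = 4.43×10⁻⁹ A = 4.43 nA

4.43 nA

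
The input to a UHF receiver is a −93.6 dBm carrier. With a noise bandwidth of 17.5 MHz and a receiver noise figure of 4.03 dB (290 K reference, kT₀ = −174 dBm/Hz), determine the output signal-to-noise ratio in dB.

3.9 dB

Noise floor: N = −174 + 10 log₁₀(B) + NF
10 log₁₀(1.75×10⁷) = 72.43 dB
N = −174 + 72.43 + 4.03 = −97.54 dBm
SNR = P_sig − N = −93.6 − (−97.54) = 3.94 dB → 3.9 dB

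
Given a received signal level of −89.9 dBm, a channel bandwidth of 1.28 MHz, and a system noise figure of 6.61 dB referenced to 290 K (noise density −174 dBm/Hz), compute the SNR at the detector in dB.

16.4 dB

Noise floor: N = −174 + 10 log₁₀(B) + NF
10 log₁₀(1.28×10⁶) = 61.07 dB
N = −174 + 61.07 + 6.61 = −106.32 dBm
SNR = P_sig − N = −89.9 − (−106.32) = 16.42 dB → 16.4 dB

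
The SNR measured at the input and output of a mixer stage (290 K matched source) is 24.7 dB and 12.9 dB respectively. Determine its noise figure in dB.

NF (dB) = SNR_in(dB) − SNR_out(dB) when the source is at T₀
NF = 24.7 − 12.9 = 11.8 dB

11.8 dB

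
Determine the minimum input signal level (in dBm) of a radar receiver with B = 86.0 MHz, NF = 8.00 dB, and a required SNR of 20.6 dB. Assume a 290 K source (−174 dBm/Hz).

Sensitivity = −174 + 10 log₁₀(B) + NF + SNR_min
= −174 + 79.34 + 8.00 + 20.6
= −66.06 dBm → −66.1 dBm

−66.1 dBm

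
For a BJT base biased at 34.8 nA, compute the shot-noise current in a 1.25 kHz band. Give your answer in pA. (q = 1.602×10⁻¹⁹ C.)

I_n = √(2qI·B)
2qI·B = 2 × 1.602×10⁻¹⁹ × 3.48×10⁻⁸ × 1.25×10³ = 1.39×10⁻²³ A²
I_n = √(1.39×10⁻²³) = 3.73×10⁻¹² A = 3.73 pA

3.73 pA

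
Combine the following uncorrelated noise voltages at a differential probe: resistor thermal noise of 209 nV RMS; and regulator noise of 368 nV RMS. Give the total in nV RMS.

Uncorrelated sources add in power (mean-square): V_tot = √(ΣV_i²)
V_tot = √[(2.09×10⁻⁷)² + (3.68×10⁻⁷)²] = 4.23×10⁻⁷ V = 423 nV

423 nV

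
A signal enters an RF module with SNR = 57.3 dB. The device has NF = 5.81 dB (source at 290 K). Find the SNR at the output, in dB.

By definition F = SNR_in/SNR_out, so in dB: SNR_out = SNR_in − NF
SNR_out = 57.3 − 5.81 = 51.49 dB

51.49 dB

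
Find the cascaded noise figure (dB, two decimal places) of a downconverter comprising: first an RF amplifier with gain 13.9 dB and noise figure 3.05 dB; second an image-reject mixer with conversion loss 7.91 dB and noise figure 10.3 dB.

Convert to linear (a loss of L dB is a gain of −L dB): F_i = 10^(NF_i/10), G_i = 10^(G_i,dB/10)
  Stage 1: F_1 = 10^(3.05/10) = 2.018, G_1 = 10^(13.9/10) = 24.55
  Stage 2: F_2 = 10^(10.3/10) = 10.72, G_2 = 10^(−7.91/10) = 0.1618
Friis cascade:
  F = 2.018 + (10.72 − 1)/24.55 = 2.414
NF = 10 log₁₀(2.414) = 3.83 dB

3.83 dB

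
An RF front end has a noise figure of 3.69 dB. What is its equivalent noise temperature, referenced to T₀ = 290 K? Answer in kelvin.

388 K

F = 10^(3.69/10) = 2.33884
T_e = (F − 1)·T₀ = (2.33884 − 1) × 290 = 388 K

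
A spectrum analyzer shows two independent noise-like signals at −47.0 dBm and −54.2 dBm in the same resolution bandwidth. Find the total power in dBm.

−46.2 dBm

Convert to linear, add, convert back:
P₁ = 2.00×10⁻⁸ W, P₂ = 3.80×10⁻⁹ W
P_tot = 2.38×10⁻⁸ W → 10 log₁₀(P_tot / 10⁻³) = −46.2 dBm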